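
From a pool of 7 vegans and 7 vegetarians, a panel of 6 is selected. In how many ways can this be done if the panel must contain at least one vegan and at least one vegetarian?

Unrestricted: C(14,6) = 3003 ways to pick any 6 of the 14.
Subtract selections that omit an entire group: no vegans → C(7,6) = 7; no vegetarians → C(7,6) = 7.
Both groups omitted at once is impossible, so 3003 − 14 = 2989.

2989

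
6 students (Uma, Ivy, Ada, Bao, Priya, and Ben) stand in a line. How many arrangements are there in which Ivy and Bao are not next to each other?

Of the 6! = 720 arrangements, those with Ivy and Bao adjacent number 2 × 5! = 240 (treat the pair as a block with 2 internal orders).
Complementary counting: 720 − 240 = 480.

480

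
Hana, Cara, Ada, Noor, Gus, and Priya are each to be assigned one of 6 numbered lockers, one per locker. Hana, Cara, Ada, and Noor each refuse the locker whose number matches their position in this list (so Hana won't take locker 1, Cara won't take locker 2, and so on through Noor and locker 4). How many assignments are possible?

362

Let Aᵢ (for 1 ≤ i ≤ 4) be the placements that put person i in their forbidden locker. Any j of these fix j positions, leaving (6−j)! ways to fill the rest, and there are C(4,j) ways to pick which j.
By inclusion–exclusion, the number of valid placements is Σ_{j=0}^{4} (−1)^j C(4,j)·(6−j)!.
Computing: 720 − 480 + 144 − 24 + 2 = 362.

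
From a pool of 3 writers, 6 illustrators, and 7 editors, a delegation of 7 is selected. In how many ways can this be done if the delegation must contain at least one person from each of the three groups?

Unrestricted: C(16,7) = 11440 ways to pick any 7 of the 16.
Selections missing a whole group: no writers → C(13,7) = 1716; no illustrators → C(10,7) = 120; no editors → C(9,7) = 36.
Add back selections omitting two groups (i.e. drawn from a single group): C(3,7) + C(6,7) + C(7,7) = 1.
By inclusion–exclusion: 11440 − 1872 + 1 = 9569.

9569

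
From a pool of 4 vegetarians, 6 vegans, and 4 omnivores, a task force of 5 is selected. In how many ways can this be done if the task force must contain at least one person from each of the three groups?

1448

Total 5-person selections from all 14: C(14,5) = 2002.
Subtract selections that omit an entire group: no vegetarians → C(10,5) = 252; no vegans → C(8,5) = 56; no omnivores → C(10,5) = 252.
Add back selections omitting two groups (i.e. drawn from a single group): C(4,5) + C(6,5) + C(4,5) = 6.
By inclusion–exclusion: 2002 − 560 + 6 = 1448.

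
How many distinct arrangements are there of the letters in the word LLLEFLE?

The 7 letters of LLLEFLE have repeats: E appearing twice and L appearing 4 times.
So there are 7! / (4!·2!) = 105 distinguishable arrangements.

105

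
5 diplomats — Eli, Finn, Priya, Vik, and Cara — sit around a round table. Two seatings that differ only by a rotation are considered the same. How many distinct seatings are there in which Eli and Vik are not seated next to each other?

All circular seatings of 5 people number (4)! = 24.
Seatings with Eli beside Vik: treat them as a block with 2 internal orders, giving 2 × (3)! = 12.
Subtracting, 24 − 12 = 12.

12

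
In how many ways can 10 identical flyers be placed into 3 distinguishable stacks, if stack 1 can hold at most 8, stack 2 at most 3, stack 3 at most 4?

Ignoring the caps, the number of non-negative solutions to x_1+…+x_3 = 10 is C(12,2) = 66.
Subtract solutions that violate a single cap (substitute x_i' = x_i − (cap_i+1)): x_1 ≥ 9 gives C(3,2) = 3; x_2 ≥ 4 gives C(8,2) = 28; x_3 ≥ 5 gives C(7,2) = 21. Together 52.
Add back pairs where two caps are both exceeded: 0 + 0 + 3 = 3.
By inclusion–exclusion the count is 66 − 52 + 3 = 17.

17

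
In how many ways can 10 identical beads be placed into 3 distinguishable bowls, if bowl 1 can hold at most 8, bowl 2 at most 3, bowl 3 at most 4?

17

Ignoring the caps, the number of non-negative solutions to x_1+…+x_3 = 10 is C(12,2) = 66.
Subtract solutions that violate a single cap (substitute x_i' = x_i − (cap_i+1)): x_1 ≥ 9 gives C(3,2) = 3; x_2 ≥ 4 gives C(8,2) = 28; x_3 ≥ 5 gives C(7,2) = 21. Together 52.
Add back pairs where two caps are both exceeded: 0 + 0 + 3 = 3.
By inclusion–exclusion the count is 66 − 52 + 3 = 17.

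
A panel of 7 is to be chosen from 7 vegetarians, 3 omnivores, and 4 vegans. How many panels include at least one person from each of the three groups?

Total 7-person selections from all 14: C(14,7) = 3432.
Subtract selections that omit an entire group: no vegetarians → C(7,7) = 1; no omnivores → C(11,7) = 330; no vegans → C(10,7) = 120.
Add back selections omitting two groups (i.e. drawn from a single group): C(7,7) + C(3,7) + C(4,7) = 1.
By inclusion–exclusion: 3432 − 451 + 1 = 2982.

2982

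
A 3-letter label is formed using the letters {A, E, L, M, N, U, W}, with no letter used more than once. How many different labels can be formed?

210

Choose and order 3 of the 7 symbols: the first letter has 7 options, the next 6, then 5.
That product is 7 × 6 × 5 = 210.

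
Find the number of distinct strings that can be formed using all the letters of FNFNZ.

FNFNZ has 5 letters with F appearing twice and N appearing twice.
Dividing 5! = 120 by 2!·2! = 4 for the repeated letters gives 30.

30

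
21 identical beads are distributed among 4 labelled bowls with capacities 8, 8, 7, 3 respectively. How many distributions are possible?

52

Ignoring the caps, the number of non-negative solutions to x_1+…+x_4 = 21 is C(24,3) = 2024.
Subtract solutions that violate a single cap (substitute x_i' = x_i − (cap_i+1)): x_1 ≥ 9 gives C(15,3) = 455; x_2 ≥ 9 gives C(15,3) = 455; x_3 ≥ 8 gives C(16,3) = 560; x_4 ≥ 4 gives C(20,3) = 1140. Together 2610.
Add back pairs where two caps are both exceeded: 20 + 35 + 165 + 35 + 165 + 220 = 640.
Subtract triples: 0 + 0 + 1 + 1 = 2.
By inclusion–exclusion the count is 2024 − 2610 + 640 − 2 = 52.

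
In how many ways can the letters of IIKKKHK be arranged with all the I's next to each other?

Treat the 2 copies of I as a single block. The multiset to arrange is then {II, H, K, K, K, K}, 6 items in all.
That gives (6)!/(4!) = 30 arrangements.

30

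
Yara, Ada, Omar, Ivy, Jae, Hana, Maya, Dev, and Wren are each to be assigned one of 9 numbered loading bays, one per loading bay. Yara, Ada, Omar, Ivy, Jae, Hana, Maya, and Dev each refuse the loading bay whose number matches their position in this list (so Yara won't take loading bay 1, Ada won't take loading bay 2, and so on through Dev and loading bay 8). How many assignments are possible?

Let Aᵢ (for 1 ≤ i ≤ 8) be the placements that put person i in their forbidden loading bay. Any j of these fix j positions, leaving (9−j)! ways to fill the rest, and there are C(8,j) ways to pick which j.
By inclusion–exclusion, the number of valid placements is Σ_{j=0}^{8} (−1)^j C(8,j)·(9−j)!.
Computing: 362880 − 322560 + 141120 − 40320 + 8400 − 1344 + 168 − 16 + 1 = 148329.

148329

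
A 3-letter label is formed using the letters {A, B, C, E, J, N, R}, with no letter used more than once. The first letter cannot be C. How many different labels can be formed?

The first letter has 7−1 = 6 choices (anything except C).
The remaining 2 letters are filled from the other 6 symbols without repetition: 6 × 5 = 30.
Total: 6 × 30 = 180.

180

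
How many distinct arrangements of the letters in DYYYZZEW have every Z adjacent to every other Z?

Treat the 2 copies of Z as a single block. The multiset to arrange is then {ZZ, D, E, W, Y, Y, Y}, 7 items in all.
That gives (7)!/(3!) = 840 arrangements.

840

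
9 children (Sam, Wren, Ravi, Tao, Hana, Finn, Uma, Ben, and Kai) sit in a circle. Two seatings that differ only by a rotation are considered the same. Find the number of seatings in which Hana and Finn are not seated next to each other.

All circular seatings of 9 people number (8)! = 40320.
Seatings with Hana beside Finn: treat them as a block with 2 internal orders, giving 2 × (7)! = 10080.
Subtracting, 40320 − 10080 = 30240.

30240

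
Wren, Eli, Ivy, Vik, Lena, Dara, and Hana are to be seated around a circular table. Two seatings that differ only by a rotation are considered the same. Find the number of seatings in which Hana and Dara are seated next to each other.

Glue Hana and Dara into a block (2 internal orders). Seating 6 units around a circle gives (5)! arrangements.
So 2 × (5)! = 2 × 120 = 240.

240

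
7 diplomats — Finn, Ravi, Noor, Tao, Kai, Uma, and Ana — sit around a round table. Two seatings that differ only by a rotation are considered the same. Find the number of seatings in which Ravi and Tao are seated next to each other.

Glue Ravi and Tao into a block (2 internal orders). Seating 6 units around a circle gives (5)! arrangements.
So 2 × (5)! = 2 × 120 = 240.

240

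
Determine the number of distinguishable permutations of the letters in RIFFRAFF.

840

Letter multiplicities in RIFFRAFF: A×1, F×4, I×1, R×2.
The number of distinct arrangements is 8!/(4!·2!) = 40320/48 = 840.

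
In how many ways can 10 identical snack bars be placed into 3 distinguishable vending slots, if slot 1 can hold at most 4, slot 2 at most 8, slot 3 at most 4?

22

Ignoring the caps, the number of non-negative solutions to x_1+…+x_3 = 10 is C(12,2) = 66.
Subtract solutions that violate a single cap (substitute x_i' = x_i − (cap_i+1)): x_1 ≥ 5 gives C(7,2) = 21; x_2 ≥ 9 gives C(3,2) = 3; x_3 ≥ 5 gives C(7,2) = 21. Together 45.
Add back pairs where two caps are both exceeded: 0 + 1 + 0 = 1.
By inclusion–exclusion the count is 66 − 45 + 1 = 22.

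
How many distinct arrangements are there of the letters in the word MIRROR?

120

The 6 letters of MIRROR have repeats: R appearing 3 times.
So there are 6! / (3!) = 120 distinguishable arrangements.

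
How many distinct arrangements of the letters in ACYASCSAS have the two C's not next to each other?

There are 9!/(3!·3!·2!) = 5040 arrangements of ACYASCSAS in total.
Arrangements with the C's together: treat CC as one letter, giving (8)!/(3!·3!) = 1120.
Hence 5040 − 1120 = 3920.

3920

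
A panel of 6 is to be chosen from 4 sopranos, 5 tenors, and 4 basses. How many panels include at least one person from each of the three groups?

Total 6-person selections from all 13: C(13,6) = 1716.
Selections missing a whole group: no sopranos → C(9,6) = 84; no tenors → C(8,6) = 28; no basses → C(9,6) = 84.
Add back selections omitting two groups (i.e. drawn from a single group): C(4,6) + C(5,6) + C(4,6) = 0.
By inclusion–exclusion: 1716 − 196 + 0 = 1520.

1520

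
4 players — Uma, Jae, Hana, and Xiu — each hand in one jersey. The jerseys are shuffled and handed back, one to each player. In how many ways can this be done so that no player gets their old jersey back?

9

This is the derangement count D_4: permutations of 4 items with no fixed point.
By inclusion–exclusion this is Σ_{j=0}^{4} (−1)^j C(4,j)·(4−j)!.
Computing: 24 − 24 + 12 − 4 + 1 = 9.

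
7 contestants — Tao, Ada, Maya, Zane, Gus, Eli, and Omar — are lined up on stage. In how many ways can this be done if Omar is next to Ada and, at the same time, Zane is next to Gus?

Treat {Omar,Ada} as one block (2 orders) and {Zane,Gus} as another (2 orders).
That leaves 5 units to arrange: 2 × 2 × 5! = 4 × 120 = 480.

480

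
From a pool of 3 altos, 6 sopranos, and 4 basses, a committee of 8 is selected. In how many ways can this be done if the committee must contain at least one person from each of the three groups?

1233

With no constraint there are C(13,8) = 1287 possible selections.
Selections missing a whole group: no altos → C(10,8) = 45; no sopranos → C(7,8) = 0; no basses → C(9,8) = 9.
Add back selections omitting two groups (i.e. drawn from a single group): C(3,8) + C(6,8) + C(4,8) = 0.
By inclusion–exclusion: 1287 − 54 + 0 = 1233.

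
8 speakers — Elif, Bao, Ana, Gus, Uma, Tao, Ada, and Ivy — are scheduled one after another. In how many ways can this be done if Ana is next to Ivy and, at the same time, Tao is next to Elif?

2880

Treat {Ana,Ivy} as one block (2 orders) and {Tao,Elif} as another (2 orders).
That leaves 6 units to arrange: 2 × 2 × 6! = 4 × 720 = 2880.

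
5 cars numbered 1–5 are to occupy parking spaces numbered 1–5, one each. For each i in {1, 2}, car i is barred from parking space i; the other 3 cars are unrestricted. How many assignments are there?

Let Aᵢ (for i ∈ {1, 2}) be the placements that put car i in its forbidden parking space. Any j of these fix j positions, leaving (5−j)! ways to fill the rest, and there are C(2,j) ways to pick which j.
By inclusion–exclusion, the number of valid placements is Σ_{j=0}^{2} (−1)^j C(2,j)·(5−j)!.
Computing: 120 − 48 + 6 = 78.

78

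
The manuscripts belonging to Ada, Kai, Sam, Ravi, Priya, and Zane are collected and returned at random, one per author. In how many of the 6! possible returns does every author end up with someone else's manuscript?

Count assignments avoiding every fixed point. For any j of the 6 authors fixed to their own manuscript, the other 6−j can be arranged in (6−j)! ways.
By inclusion–exclusion this is Σ_{j=0}^{6} (−1)^j C(6,j)·(6−j)!.
Computing: 720 − 720 + 360 − 120 + 30 − 6 + 1 = 265.

265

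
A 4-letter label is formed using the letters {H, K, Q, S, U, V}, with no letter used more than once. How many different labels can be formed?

360

This is a permutation of 4 out of 6: P(6,4) = 6!/2!.
That product is 6 × 5 × 4 × 3 = 360.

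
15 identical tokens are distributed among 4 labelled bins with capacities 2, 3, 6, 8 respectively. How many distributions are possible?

Without the upper bounds there are C(18,3) = 816 ways to split 15 among 4 bins.
Subtract solutions that violate a single cap (substitute x_i' = x_i − (cap_i+1)): x_1 ≥ 3 gives C(15,3) = 455; x_2 ≥ 4 gives C(14,3) = 364; x_3 ≥ 7 gives C(11,3) = 165; x_4 ≥ 9 gives C(9,3) = 84. Together 1068.
Add back pairs where two caps are both exceeded: 165 + 56 + 20 + 35 + 10 + 0 = 286.
Subtract triples: 4 + 0 + 0 + 0 = 4.
By inclusion–exclusion the count is 816 − 1068 + 286 − 4 = 30.

30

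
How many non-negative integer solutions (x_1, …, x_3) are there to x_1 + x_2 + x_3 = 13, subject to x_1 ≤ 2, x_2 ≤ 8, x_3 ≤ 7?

Ignoring the caps, the number of non-negative solutions to x_1+…+x_3 = 13 is C(15,2) = 105.
Subtract solutions that violate a single cap (substitute x_i' = x_i − (cap_i+1)): x_1 ≥ 3 gives C(12,2) = 66; x_2 ≥ 9 gives C(6,2) = 15; x_3 ≥ 8 gives C(7,2) = 21. Together 102.
Add back pairs where two caps are both exceeded: 3 + 6 + 0 = 9.
By inclusion–exclusion the count is 105 − 102 + 9 = 12.

12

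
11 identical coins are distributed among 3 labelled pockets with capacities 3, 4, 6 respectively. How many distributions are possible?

Ignoring the caps, the number of non-negative solutions to x_1+…+x_3 = 11 is C(13,2) = 78.
Subtract solutions that violate a single cap (substitute x_i' = x_i − (cap_i+1)): x_1 ≥ 4 gives C(9,2) = 36; x_2 ≥ 5 gives C(8,2) = 28; x_3 ≥ 7 gives C(6,2) = 15. Together 79.
Add back pairs where two caps are both exceeded: 6 + 1 + 0 = 7.
By inclusion–exclusion the count is 78 − 79 + 7 = 6.

6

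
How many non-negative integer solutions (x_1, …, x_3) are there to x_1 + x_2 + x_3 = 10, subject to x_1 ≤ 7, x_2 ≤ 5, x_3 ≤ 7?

39

Ignoring the caps, the number of non-negative solutions to x_1+…+x_3 = 10 is C(12,2) = 66.
Subtract solutions that violate a single cap (substitute x_i' = x_i − (cap_i+1)): x_1 ≥ 8 gives C(4,2) = 6; x_2 ≥ 6 gives C(6,2) = 15; x_3 ≥ 8 gives C(4,2) = 6. Together 27.
No two caps can be exceeded simultaneously, so the pair terms are all 0.
By inclusion–exclusion the count is 66 − 27 + 0 = 39.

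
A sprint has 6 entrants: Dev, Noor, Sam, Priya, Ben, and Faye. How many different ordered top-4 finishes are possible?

360

This is an ordered selection of 4 from 6: P(6,4).
That gives 6 × 5 × 4 × 3 = 360.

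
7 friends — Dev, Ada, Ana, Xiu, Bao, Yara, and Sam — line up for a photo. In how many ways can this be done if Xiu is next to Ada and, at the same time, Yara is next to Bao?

480

Treat {Xiu,Ada} as one block (2 orders) and {Yara,Bao} as another (2 orders).
That leaves 5 units to arrange: 2 × 2 × 5! = 4 × 120 = 480.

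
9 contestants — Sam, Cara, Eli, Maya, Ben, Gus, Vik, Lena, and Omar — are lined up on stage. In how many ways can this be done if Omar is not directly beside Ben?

Of the 9! = 362880 arrangements, those with Omar and Ben adjacent number 2 × 8! = 80640 (treat the pair as a block with 2 internal orders).
So 362880 − 80640 = 282240 arrangements keep them apart.

282240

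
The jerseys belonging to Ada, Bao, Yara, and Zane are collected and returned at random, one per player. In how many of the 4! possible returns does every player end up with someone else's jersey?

9

Count assignments avoiding every fixed point. For any j of the 4 players fixed to their old jersey, the other 4−j can be arranged in (4−j)! ways.
By inclusion–exclusion this is Σ_{j=0}^{4} (−1)^j C(4,j)·(4−j)!.
Computing: 24 − 24 + 12 − 4 + 1 = 9.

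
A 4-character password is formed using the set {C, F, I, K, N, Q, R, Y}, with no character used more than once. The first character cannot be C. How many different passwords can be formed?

The first character has 8−1 = 7 choices (anything except C).
The remaining 3 characters are filled from the other 7 symbols without repetition: 7 × 6 × 5 = 210.
Total: 7 × 210 = 1470.

1470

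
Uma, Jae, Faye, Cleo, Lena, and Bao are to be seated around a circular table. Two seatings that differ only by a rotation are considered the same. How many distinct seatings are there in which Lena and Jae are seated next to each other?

48

Treat {Lena, Jae} as one unit (2 internal orders) and seat the resulting 5 units around the table: (4)! circular arrangements.
So 2 × (4)! = 2 × 24 = 48.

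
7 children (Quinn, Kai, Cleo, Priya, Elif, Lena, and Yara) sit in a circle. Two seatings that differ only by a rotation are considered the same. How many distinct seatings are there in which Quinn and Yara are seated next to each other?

240

Treat {Quinn, Yara} as one unit (2 internal orders) and seat the resulting 6 units around the table: (5)! circular arrangements.
So 2 × (5)! = 2 × 120 = 240.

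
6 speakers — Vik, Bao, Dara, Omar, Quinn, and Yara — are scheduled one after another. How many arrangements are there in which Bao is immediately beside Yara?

240

Treat {Bao, Yara} as a single unit. There are 5 units to order, and the pair itself can be ordered 2 ways.
So the count is 2·(5)! = 240.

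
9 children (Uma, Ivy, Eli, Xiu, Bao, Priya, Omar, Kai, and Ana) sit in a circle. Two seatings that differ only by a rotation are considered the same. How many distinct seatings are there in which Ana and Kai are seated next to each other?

10080

Glue Ana and Kai into a block (2 internal orders). Seating 8 units around a circle gives (7)! arrangements.
So 2 × (7)! = 2 × 5040 = 10080.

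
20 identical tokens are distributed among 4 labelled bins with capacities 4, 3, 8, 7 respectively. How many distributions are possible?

Ignoring the caps, the number of non-negative solutions to x_1+…+x_4 = 20 is C(23,3) = 1771.
Subtract solutions that violate a single cap (substitute x_i' = x_i − (cap_i+1)): x_1 ≥ 5 gives C(18,3) = 816; x_2 ≥ 4 gives C(19,3) = 969; x_3 ≥ 9 gives C(14,3) = 364; x_4 ≥ 8 gives C(15,3) = 455. Together 2604.
Add back pairs where two caps are both exceeded: 364 + 84 + 120 + 120 + 165 + 20 = 873.
Subtract triples: 10 + 20 + 0 + 0 = 30.
By inclusion–exclusion the count is 1771 − 2604 + 873 − 30 = 10.

10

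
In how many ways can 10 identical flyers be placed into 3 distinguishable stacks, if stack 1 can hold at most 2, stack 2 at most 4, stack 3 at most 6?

6

Ignoring the caps, the number of non-negative solutions to x_1+…+x_3 = 10 is C(12,2) = 66.
Subtract solutions that violate a single cap (substitute x_i' = x_i − (cap_i+1)): x_1 ≥ 3 gives C(9,2) = 36; x_2 ≥ 5 gives C(7,2) = 21; x_3 ≥ 7 gives C(5,2) = 10. Together 67.
Add back pairs where two caps are both exceeded: 6 + 1 + 0 = 7.
By inclusion–exclusion the count is 66 − 67 + 7 = 6.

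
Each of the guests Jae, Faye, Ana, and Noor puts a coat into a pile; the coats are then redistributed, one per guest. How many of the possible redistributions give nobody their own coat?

This is the derangement count D_4: permutations of 4 items with no fixed point.
By inclusion–exclusion this is Σ_{j=0}^{4} (−1)^j C(4,j)·(4−j)!.
Computing: 24 − 24 + 12 − 4 + 1 = 9.

9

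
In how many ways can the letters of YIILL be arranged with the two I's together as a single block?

Treat the 2 copies of I as a single block. The multiset to arrange is then {II, L, L, Y}, 4 items in all.
That gives (4)!/(2!) = 12 arrangements.

12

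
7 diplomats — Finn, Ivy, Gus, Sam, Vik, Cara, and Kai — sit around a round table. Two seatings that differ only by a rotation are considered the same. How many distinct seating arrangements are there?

720

Around a circle, 7 distinct people have 7!/7 = (6)! = 720 rotationally distinct seatings.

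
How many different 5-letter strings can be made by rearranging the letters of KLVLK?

30

KLVLK has 5 letters with K appearing twice and L appearing twice.
So there are 5! / (2!·2!) = 30 distinguishable arrangements.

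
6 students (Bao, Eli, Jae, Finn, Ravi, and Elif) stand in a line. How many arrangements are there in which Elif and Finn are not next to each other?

480

Of the 6! = 720 arrangements, those with Elif and Finn adjacent number 2 × 5! = 240 (treat the pair as a block with 2 internal orders).
Complementary counting: 720 − 240 = 480.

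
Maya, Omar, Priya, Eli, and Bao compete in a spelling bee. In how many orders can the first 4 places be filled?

This is an ordered selection of 4 from 5: P(5,4).
That gives 5 × 4 × 3 × 2 = 120.

120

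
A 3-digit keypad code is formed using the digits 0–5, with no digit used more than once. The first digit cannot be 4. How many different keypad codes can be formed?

100

The first digit has 6−1 = 5 choices (anything except 4).
The remaining 2 digits are filled from the other 5 symbols without repetition: 5 × 4 = 20.
Total: 5 × 20 = 100.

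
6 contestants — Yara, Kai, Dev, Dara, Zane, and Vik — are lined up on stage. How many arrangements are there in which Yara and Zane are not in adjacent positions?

There are 6! = 720 arrangements in all. If Yara and Zane are adjacent, merging them into one block gives 2·(5)! = 240 arrangements.
So 720 − 240 = 480 arrangements keep them apart.

480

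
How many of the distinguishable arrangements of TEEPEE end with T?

5

Fix T in the last position and arrange the remaining 5 letters.
Those 5 letters have E appearing 4 times, giving (5)!/(4!) = 5.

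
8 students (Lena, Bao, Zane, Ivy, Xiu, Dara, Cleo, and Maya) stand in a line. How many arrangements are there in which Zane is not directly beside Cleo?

30240

Of the 8! = 40320 arrangements, those with Zane and Cleo adjacent number 2 × 7! = 10080 (treat the pair as a block with 2 internal orders).
Complementary counting: 40320 − 10080 = 30240.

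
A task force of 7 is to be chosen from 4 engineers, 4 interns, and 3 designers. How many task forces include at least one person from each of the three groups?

With no constraint there are C(11,7) = 330 possible selections.
Subtract selections that omit an entire group: no engineers → C(7,7) = 1; no interns → C(7,7) = 1; no designers → C(8,7) = 8.
Add back selections omitting two groups (i.e. drawn from a single group): C(4,7) + C(4,7) + C(3,7) = 0.
By inclusion–exclusion: 330 − 10 + 0 = 320.

320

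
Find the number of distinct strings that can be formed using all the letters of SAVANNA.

The 7 letters of SAVANNA have repeats: A appearing 3 times and N appearing twice.
Dividing 7! = 5040 by 3!·2! = 12 for the repeated letters gives 420.

420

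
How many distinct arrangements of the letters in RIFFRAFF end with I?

105

Fix I in the last position and arrange the remaining 7 letters.
Those 7 letters have F appearing 4 times and R appearing twice, giving (7)!/(4!·2!) = 105.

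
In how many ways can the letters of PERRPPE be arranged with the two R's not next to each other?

150

There are 7!/(3!·2!·2!) = 210 arrangements of PERRPPE in total.
Arrangements with the R's together: treat RR as one letter, giving (6)!/(3!·2!) = 60.
Hence 210 − 60 = 150.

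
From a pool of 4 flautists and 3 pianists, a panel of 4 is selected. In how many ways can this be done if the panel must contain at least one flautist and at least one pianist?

34

Unrestricted: C(7,4) = 35 ways to pick any 4 of the 7.
Selections missing a whole group: no flautists → C(3,4) = 0; no pianists → C(4,4) = 1.
Both groups omitted at once is impossible, so 35 − 1 = 34.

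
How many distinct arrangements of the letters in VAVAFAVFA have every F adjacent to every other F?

280

Treat the 2 copies of F as a single block. The multiset to arrange is then {FF, A, A, A, A, V, V, V}, 8 items in all.
That gives (8)!/(4!·3!) = 280 arrangements.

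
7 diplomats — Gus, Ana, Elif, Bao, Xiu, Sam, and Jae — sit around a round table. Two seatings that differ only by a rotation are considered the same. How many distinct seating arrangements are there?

Around a circle, 7 distinct people have 7!/7 = (6)! = 720 rotationally distinct seatings.

720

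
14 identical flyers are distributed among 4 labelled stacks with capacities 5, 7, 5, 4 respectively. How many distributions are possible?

By stars and bars, unrestricted non-negative solutions to x_1+…+x_4 = 14 number C(14+3,3) = 680.
Subtract solutions that violate a single cap (substitute x_i' = x_i − (cap_i+1)): x_1 ≥ 6 gives C(11,3) = 165; x_2 ≥ 8 gives C(9,3) = 84; x_3 ≥ 6 gives C(11,3) = 165; x_4 ≥ 5 gives C(12,3) = 220. Together 634.
Add back pairs where two caps are both exceeded: 1 + 10 + 20 + 1 + 4 + 20 = 56.
By inclusion–exclusion the count is 680 − 634 + 56 = 102.

102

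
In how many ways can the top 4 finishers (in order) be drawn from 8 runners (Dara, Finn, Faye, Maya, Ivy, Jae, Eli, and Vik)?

1680

There are 8 choices for 1st place, 7 for 2nd, and so on down to 5 for position 4.
That gives 8 × 7 × 6 × 5 = 1680.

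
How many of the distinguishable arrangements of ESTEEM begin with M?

20

Fix M in the first position and arrange the remaining 5 letters.
Those 5 letters have E appearing 3 times, giving (5)!/(3!) = 20.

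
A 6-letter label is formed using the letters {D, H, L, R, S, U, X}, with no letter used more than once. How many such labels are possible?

With no repetition, fill the 6 letters in order: 7 choices, then 6, down to 2.
That product is 7 × 6 × 5 × 4 × 3 × 2 = 5040.

5040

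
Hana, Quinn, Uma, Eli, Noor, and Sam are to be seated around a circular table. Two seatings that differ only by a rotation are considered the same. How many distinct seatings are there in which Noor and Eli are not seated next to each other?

Without the restriction there are (5)! = 120 seatings.
Seatings with Noor beside Eli: treat them as a block with 2 internal orders, giving 2 × (4)! = 48.
Subtracting, 120 − 48 = 72.

72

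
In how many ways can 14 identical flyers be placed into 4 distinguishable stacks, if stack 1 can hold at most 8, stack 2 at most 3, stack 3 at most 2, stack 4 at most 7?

54

By stars and bars, unrestricted non-negative solutions to x_1+…+x_4 = 14 number C(14+3,3) = 680.
Subtract solutions that violate a single cap (substitute x_i' = x_i − (cap_i+1)): x_1 ≥ 9 gives C(8,3) = 56; x_2 ≥ 4 gives C(13,3) = 286; x_3 ≥ 3 gives C(14,3) = 364; x_4 ≥ 8 gives C(9,3) = 84. Together 790.
Add back pairs where two caps are both exceeded: 4 + 10 + 0 + 120 + 10 + 20 = 164.
By inclusion–exclusion the count is 680 − 790 + 164 = 54.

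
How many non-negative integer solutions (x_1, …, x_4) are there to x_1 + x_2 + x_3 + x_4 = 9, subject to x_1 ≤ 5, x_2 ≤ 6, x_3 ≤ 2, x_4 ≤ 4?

Without the upper bounds there are C(12,3) = 220 ways to split 9 among 4 variables.
Subtract solutions that violate a single cap (substitute x_i' = x_i − (cap_i+1)): x_1 ≥ 6 gives C(6,3) = 20; x_2 ≥ 7 gives C(5,3) = 10; x_3 ≥ 3 gives C(9,3) = 84; x_4 ≥ 5 gives C(7,3) = 35. Together 149.
Add back pairs where two caps are both exceeded: 0 + 1 + 0 + 0 + 0 + 4 = 5.
By inclusion–exclusion the count is 220 − 149 + 5 = 76.

76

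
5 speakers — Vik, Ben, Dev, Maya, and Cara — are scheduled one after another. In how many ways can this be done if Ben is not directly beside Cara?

Of the 5! = 120 arrangements, those with Ben and Cara adjacent number 2 × 4! = 48 (treat the pair as a block with 2 internal orders).
So 120 − 48 = 72 arrangements keep them apart.

72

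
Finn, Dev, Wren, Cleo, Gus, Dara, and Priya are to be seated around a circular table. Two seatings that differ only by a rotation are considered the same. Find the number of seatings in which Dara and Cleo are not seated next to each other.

Without the restriction there are (6)! = 720 seatings.
Seatings with Dara beside Cleo: treat them as a block with 2 internal orders, giving 2 × (5)! = 240.
Subtracting, 720 − 240 = 480.

480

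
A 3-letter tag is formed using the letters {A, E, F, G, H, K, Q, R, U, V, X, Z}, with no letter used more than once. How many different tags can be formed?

1320

This is a permutation of 3 out of 12: P(12,3) = 12!/9!.
12 × 11 × 10 = 1320.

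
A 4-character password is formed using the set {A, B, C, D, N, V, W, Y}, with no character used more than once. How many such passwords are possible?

1680

With no repetition, fill the 4 characters in order: 8 choices, then 7, down to 5.
That product is 8 × 7 × 6 × 5 = 1680.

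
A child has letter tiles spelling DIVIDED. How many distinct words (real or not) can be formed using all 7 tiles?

420

Letter multiplicities in DIVIDED: D×3, E×1, I×2, V×1.
Dividing 7! = 5040 by 3!·2! = 12 for the repeated letters gives 420.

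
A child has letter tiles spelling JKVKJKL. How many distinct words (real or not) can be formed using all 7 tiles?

Letter multiplicities in JKVKJKL: J×2, K×3, L×1, V×1.
So there are 7! / (3!·2!) = 420 distinguishable arrangements.

420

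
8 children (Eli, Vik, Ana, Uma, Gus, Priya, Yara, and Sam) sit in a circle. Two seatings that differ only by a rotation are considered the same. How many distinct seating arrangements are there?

Seat Eli anywhere (absorbing the rotational symmetry), then permute the other 7: (7)! = 5040.

5040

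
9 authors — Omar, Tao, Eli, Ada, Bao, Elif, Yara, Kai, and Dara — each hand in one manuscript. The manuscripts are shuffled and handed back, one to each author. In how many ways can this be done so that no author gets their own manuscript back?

133496

Let Aᵢ be the assignments in which author i gets their own manuscript. We want the size of the complement of A₁∪…∪A_9.
By inclusion–exclusion this is Σ_{j=0}^{9} (−1)^j C(9,j)·(9−j)!.
Computing: 362880 − 362880 + 181440 − 60480 + 15120 − 3024 + 504 − 72 + 9 − 1 = 133496.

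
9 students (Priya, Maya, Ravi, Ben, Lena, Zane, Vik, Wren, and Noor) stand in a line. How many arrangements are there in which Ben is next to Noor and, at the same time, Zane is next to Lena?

20160

Treat {Ben,Noor} as one block (2 orders) and {Zane,Lena} as another (2 orders).
That leaves 7 units to arrange: 2 × 2 × 7! = 4 × 5040 = 20160.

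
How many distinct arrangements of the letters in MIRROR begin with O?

Fix O in the first position and arrange the remaining 5 letters.
Those 5 letters have R appearing 3 times, giving (5)!/(3!) = 20.

20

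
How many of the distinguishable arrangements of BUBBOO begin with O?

With the first slot taken by O, it remains to arrange the other 5 letters (BUBBO).
Those 5 letters have B appearing 3 times, giving (5)!/(3!) = 20.

20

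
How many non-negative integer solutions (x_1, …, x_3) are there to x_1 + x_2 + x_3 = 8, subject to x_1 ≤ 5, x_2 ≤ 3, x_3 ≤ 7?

Without the upper bounds there are C(10,2) = 45 ways to split 8 among 3 variables.
Subtract solutions that violate a single cap (substitute x_i' = x_i − (cap_i+1)): x_1 ≥ 6 gives C(4,2) = 6; x_2 ≥ 4 gives C(6,2) = 15; x_3 ≥ 8 gives C(2,2) = 1. Together 22.
No two caps can be exceeded simultaneously, so the pair terms are all 0.
By inclusion–exclusion the count is 45 − 22 + 0 = 23.

23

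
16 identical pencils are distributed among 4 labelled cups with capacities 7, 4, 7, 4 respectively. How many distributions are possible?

76

Ignoring the caps, the number of non-negative solutions to x_1+…+x_4 = 16 is C(19,3) = 969.
Subtract solutions that violate a single cap (substitute x_i' = x_i − (cap_i+1)): x_1 ≥ 8 gives C(11,3) = 165; x_2 ≥ 5 gives C(14,3) = 364; x_3 ≥ 8 gives C(11,3) = 165; x_4 ≥ 5 gives C(14,3) = 364. Together 1058.
Add back pairs where two caps are both exceeded: 20 + 1 + 20 + 20 + 84 + 20 = 165.
By inclusion–exclusion the count is 969 − 1058 + 165 = 76.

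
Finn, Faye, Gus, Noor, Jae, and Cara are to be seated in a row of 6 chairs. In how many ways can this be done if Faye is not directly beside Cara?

There are 6! = 720 arrangements in all. If Faye and Cara are adjacent, merging them into one block gives 2·(5)! = 240 arrangements.
So 720 − 240 = 480 arrangements keep them apart.

480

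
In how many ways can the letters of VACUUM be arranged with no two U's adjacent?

240

There are 6!/(2!) = 360 arrangements of VACUUM in total.
If the two U's are adjacent, glue them into one block, leaving 5 items to arrange: (5)! = 120 ways.
Subtracting, 360 − 120 = 240 arrangements keep the U's apart.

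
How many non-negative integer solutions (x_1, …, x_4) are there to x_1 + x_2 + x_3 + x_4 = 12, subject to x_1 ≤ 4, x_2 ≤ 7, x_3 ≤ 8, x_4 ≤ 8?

Ignoring the caps, the number of non-negative solutions to x_1+…+x_4 = 12 is C(15,3) = 455.
Subtract solutions that violate a single cap (substitute x_i' = x_i − (cap_i+1)): x_1 ≥ 5 gives C(10,3) = 120; x_2 ≥ 8 gives C(7,3) = 35; x_3 ≥ 9 gives C(6,3) = 20; x_4 ≥ 9 gives C(6,3) = 20. Together 195.
No two caps can be exceeded simultaneously, so the pair terms are all 0.
By inclusion–exclusion the count is 455 − 195 + 0 = 260.

260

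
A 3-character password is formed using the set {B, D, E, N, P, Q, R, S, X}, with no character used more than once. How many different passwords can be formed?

504

With no repetition, fill the 3 characters in order: 9 choices, then 8, down to 7.
That product is 9 × 8 × 7 = 504.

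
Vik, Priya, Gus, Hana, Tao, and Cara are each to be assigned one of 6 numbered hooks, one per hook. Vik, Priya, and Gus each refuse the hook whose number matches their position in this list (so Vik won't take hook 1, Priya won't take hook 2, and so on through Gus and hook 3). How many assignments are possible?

Let Aᵢ (for i ∈ {1, 2, 3}) be the placements that put person i in their forbidden hook. Any j of these fix j positions, leaving (6−j)! ways to fill the rest, and there are C(3,j) ways to pick which j.
By inclusion–exclusion, the number of valid placements is Σ_{j=0}^{3} (−1)^j C(3,j)·(6−j)!.
Computing: 720 − 360 + 72 − 6 = 426.

426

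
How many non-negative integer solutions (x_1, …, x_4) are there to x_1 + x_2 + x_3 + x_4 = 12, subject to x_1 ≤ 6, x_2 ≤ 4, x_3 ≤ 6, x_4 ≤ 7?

By stars and bars, unrestricted non-negative solutions to x_1+…+x_4 = 12 number C(12+3,3) = 455.
Subtract solutions that violate a single cap (substitute x_i' = x_i − (cap_i+1)): x_1 ≥ 7 gives C(8,3) = 56; x_2 ≥ 5 gives C(10,3) = 120; x_3 ≥ 7 gives C(8,3) = 56; x_4 ≥ 8 gives C(7,3) = 35. Together 267.
Add back pairs where two caps are both exceeded: 1 + 0 + 0 + 1 + 0 + 0 = 2.
By inclusion–exclusion the count is 455 − 267 + 2 = 190.

190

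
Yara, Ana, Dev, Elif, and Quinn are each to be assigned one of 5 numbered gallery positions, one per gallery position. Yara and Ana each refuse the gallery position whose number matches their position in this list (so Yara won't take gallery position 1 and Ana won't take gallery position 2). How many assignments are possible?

Let Aᵢ (for i ∈ {1, 2}) be the placements that put person i in their forbidden gallery position. Any j of these fix j positions, leaving (5−j)! ways to fill the rest, and there are C(2,j) ways to pick which j.
By inclusion–exclusion, the number of valid placements is Σ_{j=0}^{2} (−1)^j C(2,j)·(5−j)!.
Computing: 120 − 48 + 6 = 78.

78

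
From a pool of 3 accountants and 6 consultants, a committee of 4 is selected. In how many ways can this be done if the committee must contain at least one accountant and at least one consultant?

111

With no constraint there are C(9,4) = 126 possible selections.
Selections missing a whole group: no accountants → C(6,4) = 15; no consultants → C(3,4) = 0.
Both groups omitted at once is impossible, so 126 − 15 = 111.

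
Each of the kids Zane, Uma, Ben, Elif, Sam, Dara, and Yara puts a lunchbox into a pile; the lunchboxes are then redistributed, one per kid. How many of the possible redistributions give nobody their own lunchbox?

1854

This is the derangement count D_7: permutations of 7 items with no fixed point.
By inclusion–exclusion this is Σ_{j=0}^{7} (−1)^j C(7,j)·(7−j)!.
Computing: 5040 − 5040 + 2520 − 840 + 210 − 42 + 7 − 1 = 1854.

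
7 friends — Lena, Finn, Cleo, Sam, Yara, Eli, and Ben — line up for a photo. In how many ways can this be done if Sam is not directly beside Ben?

Of the 7! = 5040 arrangements, those with Sam and Ben adjacent number 2 × 6! = 1440 (treat the pair as a block with 2 internal orders).
So 5040 − 1440 = 3600 arrangements keep them apart.

3600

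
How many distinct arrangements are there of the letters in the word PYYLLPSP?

1680

The 8 letters of PYYLLPSP have repeats: L appearing twice, P appearing 3 times, and Y appearing twice.
Dividing 8! = 40320 by 3!·2!·2! = 24 for the repeated letters gives 1680.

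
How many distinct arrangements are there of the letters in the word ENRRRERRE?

The 9 letters of ENRRRERRE have repeats: E appearing 3 times and R appearing 5 times.
The number of distinct arrangements is 9!/(5!·3!) = 362880/720 = 504.

504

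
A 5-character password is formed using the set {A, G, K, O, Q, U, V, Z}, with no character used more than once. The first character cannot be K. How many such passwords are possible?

The first character has 8−1 = 7 choices (anything except K).
The remaining 4 characters are filled from the other 7 symbols without repetition: 7 × 6 × 5 × 4 = 840.
Total: 7 × 840 = 5880.

5880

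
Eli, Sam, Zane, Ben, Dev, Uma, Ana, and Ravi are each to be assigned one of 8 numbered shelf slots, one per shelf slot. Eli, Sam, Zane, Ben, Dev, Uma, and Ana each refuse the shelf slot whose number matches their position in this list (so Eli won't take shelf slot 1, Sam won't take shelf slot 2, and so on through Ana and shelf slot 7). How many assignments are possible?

Let Aᵢ (for 1 ≤ i ≤ 7) be the placements that put person i in their forbidden shelf slot. Any j of these fix j positions, leaving (8−j)! ways to fill the rest, and there are C(7,j) ways to pick which j.
By inclusion–exclusion, the number of valid placements is Σ_{j=0}^{7} (−1)^j C(7,j)·(8−j)!.
Computing: 40320 − 35280 + 15120 − 4200 + 840 − 126 + 14 − 1 = 16687.

16687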